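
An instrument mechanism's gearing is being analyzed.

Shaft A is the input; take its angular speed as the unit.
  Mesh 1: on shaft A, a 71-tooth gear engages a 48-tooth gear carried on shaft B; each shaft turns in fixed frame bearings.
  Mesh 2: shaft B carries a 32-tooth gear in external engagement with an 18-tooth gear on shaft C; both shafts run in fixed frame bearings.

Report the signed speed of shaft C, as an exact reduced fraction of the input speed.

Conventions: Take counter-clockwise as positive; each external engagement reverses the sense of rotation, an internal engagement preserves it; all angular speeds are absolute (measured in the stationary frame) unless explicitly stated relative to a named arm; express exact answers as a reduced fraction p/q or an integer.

71/27

2-mesh fixed-axis compound train (all bearings frame-fixed)
mesh 1 [71T→48T]: |ω|/ω_in = 1×71/48 = 71/48, sense flips to −
mesh 2 [32T→18T]: |ω|/ω_in = (71/48)×32/18 = 71/27, sense flips to +
signed output speed (× input speed) = 71/27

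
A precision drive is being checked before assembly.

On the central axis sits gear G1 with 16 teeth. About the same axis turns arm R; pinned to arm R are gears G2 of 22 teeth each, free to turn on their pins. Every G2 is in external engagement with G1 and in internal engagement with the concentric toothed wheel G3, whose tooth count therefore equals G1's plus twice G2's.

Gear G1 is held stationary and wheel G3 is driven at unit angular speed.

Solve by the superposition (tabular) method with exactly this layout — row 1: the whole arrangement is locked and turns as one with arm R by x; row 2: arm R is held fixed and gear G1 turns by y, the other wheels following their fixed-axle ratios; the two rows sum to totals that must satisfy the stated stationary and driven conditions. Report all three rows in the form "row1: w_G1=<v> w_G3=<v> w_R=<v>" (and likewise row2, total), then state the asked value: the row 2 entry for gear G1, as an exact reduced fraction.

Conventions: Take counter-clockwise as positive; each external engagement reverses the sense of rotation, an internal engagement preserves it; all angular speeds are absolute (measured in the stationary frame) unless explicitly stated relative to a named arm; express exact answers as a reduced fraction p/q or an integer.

row1: w_G1=15/19 w_G3=15/19 w_R=15/19
row2: w_G1=-15/19 w_G3=4/19 w_R=0
total: w_G1=0 w_G3=1 w_R=15/19
asked value: -15/19

planetary set (16T centre, 22T on arm, 60T internal) — Willis relation
superposition row 1 [locked train]: every member turns x
row 2 (arm held, sun turns y): ω_ring = −(16/60)·y, ω_arm = 0
boundary: total ω_sun = x + y = 0 and total ω_ring = x − (16/60)·y = 1  ⇒  y = -15/19, x = 15/19
row 2 ring = −(16/60)·(-15/19) = 4/19
totals (row 1 + row 2): sun 15/19 + (-15/19) = 0, ring 15/19 + 4/19 = 1, arm 15/19 + 0 = 15/19
asked cell (row2, sun) = -15/19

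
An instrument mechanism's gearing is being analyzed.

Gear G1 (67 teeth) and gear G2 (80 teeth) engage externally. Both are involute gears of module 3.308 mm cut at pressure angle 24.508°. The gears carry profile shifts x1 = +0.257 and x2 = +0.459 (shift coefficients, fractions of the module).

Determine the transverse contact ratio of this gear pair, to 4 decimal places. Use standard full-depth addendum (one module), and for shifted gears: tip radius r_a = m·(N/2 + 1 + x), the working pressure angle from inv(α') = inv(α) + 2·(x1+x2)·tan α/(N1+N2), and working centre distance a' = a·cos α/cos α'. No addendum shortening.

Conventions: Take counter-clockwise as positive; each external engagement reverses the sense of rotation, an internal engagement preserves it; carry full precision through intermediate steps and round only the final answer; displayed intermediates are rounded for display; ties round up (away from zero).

1.5440

topology: single-mesh involute geometry — m = 3.308, 67T/80T pair
base radii: r_b1 = 100.833671, r_b2 = 120.398413
tip radii: r_a1 = 114.976156, r_a2 = 137.146372
inv(α') = inv(24.508°) + 2·(+0.257+0.459)·tan α/(67+80) = 0.03259070  ⇒  α' = 25.66849°
a' = a·cos α / cos α' = 243.1380·cos 24.508°/cos 25.66849° = 245.454694
action lengths: √(r_a1²−r_b1²) = 55.245700, √(r_a2²−r_b2²) = 65.676096
base pitch p_b = π·m·cos α = 9.456069
CR = (55.245700 + 65.676096 − 245.454694·sin 25.66849°)/9.456069 = 1.543958
contact ratio ≈ 1.5440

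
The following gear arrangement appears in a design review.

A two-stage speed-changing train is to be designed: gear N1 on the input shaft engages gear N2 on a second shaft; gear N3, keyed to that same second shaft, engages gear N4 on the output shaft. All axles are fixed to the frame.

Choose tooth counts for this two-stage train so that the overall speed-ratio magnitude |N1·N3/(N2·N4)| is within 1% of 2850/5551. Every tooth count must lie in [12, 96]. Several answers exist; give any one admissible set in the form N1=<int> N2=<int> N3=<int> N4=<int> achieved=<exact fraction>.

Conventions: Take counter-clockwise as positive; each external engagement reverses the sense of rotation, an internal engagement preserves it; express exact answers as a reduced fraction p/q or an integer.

topology: fixed-axis compound train — 2 stages, target 2850/5551
target = 2850/5551 in lowest terms: an exact hit needs N1·N3 = k·2850 and N2·N4 = k·5551 for one integer k, every count in [12, 96]; additionally prefer no 1:1 stage (N1 ≠ N2, N3 ≠ N4)
k = 1: N1·N3 = 2850 = 30·95, N2·N4 = 5551 = 61·91
achieved = 30·95/(61·91) = 2850/5551; |achieved − target| = 0 ≤ 57/11102 ✓

N1=30 N2=61 N3=95 N4=91 achieved=2850/5551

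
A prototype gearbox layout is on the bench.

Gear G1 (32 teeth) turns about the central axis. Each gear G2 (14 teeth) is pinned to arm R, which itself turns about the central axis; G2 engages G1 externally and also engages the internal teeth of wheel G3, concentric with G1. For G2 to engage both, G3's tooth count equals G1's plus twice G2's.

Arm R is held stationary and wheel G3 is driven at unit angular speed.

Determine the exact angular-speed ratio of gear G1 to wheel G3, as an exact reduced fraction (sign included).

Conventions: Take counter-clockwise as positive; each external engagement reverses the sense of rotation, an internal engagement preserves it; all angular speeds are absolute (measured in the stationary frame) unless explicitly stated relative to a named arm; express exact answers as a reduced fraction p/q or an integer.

-15/8

planetary set (32T centre, 14T on arm, 60T internal) — Willis relation
ring teeth: 32 + 2·14 = 60
32(ω_sun−ω_arm) = −60(ω_ring−ω_arm),  ω_arm = 0, ω_ring = 1
ω_sun = 0 − (60/32)(1−0) = -15/8
ω_out/ω_in = -15/8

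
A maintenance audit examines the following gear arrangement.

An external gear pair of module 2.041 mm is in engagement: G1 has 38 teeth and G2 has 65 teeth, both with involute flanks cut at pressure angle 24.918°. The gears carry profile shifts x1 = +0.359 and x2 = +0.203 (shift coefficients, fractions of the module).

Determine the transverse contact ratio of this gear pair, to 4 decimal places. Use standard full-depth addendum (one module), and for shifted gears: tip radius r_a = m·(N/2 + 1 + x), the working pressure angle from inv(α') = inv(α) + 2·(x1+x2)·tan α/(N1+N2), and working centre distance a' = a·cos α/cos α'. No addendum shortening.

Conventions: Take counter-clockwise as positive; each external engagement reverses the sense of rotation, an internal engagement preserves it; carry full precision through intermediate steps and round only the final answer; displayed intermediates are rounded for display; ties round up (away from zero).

topology: single-mesh involute geometry — m = 2.041, 38T/65T pair
base radii: r_b1 = 35.169129, r_b2 = 60.157720
tip radii: r_a1 = 41.552719, r_a2 = 68.787823
inv(α') = inv(24.918°) + 2·(+0.359+0.203)·tan α/(38+65) = 0.03473495  ⇒  α' = 26.18821°
a' = a·cos α / cos α' = 105.1115·cos 24.918°/cos 26.18821° = 106.231609
action lengths: √(r_a1²−r_b1²) = 22.130541, √(r_a2²−r_b2²) = 33.358856
base pitch p_b = π·m·cos α = 5.815109
CR = (22.130541 + 33.358856 − 106.231609·sin 26.18821°)/5.815109 = 1.480133
contact ratio ≈ 1.4801

1.4801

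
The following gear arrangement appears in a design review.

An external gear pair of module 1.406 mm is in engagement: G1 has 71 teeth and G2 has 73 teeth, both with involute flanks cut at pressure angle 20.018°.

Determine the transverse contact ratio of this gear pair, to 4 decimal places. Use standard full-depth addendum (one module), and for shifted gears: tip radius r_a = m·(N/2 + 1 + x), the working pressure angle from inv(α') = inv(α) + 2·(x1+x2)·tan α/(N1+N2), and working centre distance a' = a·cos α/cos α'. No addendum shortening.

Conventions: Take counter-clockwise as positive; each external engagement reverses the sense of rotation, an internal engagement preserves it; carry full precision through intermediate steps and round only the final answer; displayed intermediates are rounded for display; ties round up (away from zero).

single-mesh involute tooth geometry (71T engaging 73T at module 1.406)
base radii: r_b1 = 46.897512, r_b2 = 48.218569
tip radii: r_a1 = 51.319000, r_a2 = 52.725000
no profile shift: α' = α, a' = a
action lengths: √(r_a1²−r_b1²) = 20.838980, √(r_a2²−r_b2²) = 21.328273
base pitch p_b = π·m·cos α = 4.150222
CR = (20.838980 + 21.328273 − 101.232000·sin 20.01800°)/4.150222 = 1.810502
contact ratio ≈ 1.8105

1.8105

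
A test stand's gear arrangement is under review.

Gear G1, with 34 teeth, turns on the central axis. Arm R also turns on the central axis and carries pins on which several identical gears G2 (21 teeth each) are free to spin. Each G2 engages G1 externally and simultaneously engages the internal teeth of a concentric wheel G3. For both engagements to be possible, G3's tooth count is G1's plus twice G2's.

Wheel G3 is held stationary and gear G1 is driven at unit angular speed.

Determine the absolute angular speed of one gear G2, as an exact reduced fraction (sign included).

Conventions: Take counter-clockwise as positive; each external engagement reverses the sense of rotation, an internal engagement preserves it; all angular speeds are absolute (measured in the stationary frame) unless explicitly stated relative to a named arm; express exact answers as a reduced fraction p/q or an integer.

-17/21

planetary set (34T centre, 21T on arm, 76T internal) — Willis relation
ring teeth: 34 + 2·21 = 76
34(ω_sun−ω_arm) = −76(ω_ring−ω_arm),  ω_ring = 0, ω_sun = 1
34(1−ω_arm) = −76(0−ω_arm)  ⇒  110·ω_arm = 34  ⇒  ω_arm = 17/55
sun–planet mesh: 34·(1−17/55) = −21·(ω_p−ω_arm)  ⇒  ω_p−ω_arm = -1292/1155
ω_p = 17/55 − 1292/1155 = -17/21
exact speed ratio = -17/21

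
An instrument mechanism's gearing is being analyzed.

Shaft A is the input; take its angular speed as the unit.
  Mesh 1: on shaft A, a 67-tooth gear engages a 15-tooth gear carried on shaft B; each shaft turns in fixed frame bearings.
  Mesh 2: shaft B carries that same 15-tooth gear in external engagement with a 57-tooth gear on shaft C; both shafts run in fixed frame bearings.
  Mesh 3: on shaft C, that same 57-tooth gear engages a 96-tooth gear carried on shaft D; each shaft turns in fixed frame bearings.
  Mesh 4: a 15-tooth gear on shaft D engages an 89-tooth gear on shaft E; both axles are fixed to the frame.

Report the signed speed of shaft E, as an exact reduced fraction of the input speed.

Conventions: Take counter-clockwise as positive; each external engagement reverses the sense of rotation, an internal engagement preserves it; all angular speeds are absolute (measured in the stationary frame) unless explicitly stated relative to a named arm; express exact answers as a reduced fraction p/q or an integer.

335/2848

4-mesh fixed-axis compound train (all bearings frame-fixed)
mesh 1 [67T→15T]: |ω|/ω_in = 1×67/15 = 67/15, sense flips to −
mesh 2 [15T→57T]: |ω|/ω_in = (67/15)×15/57 = 67/57, sense flips to +
mesh 3 [57T→96T]: |ω|/ω_in = (67/57)×57/96 = 67/96, sense flips to −
mesh 4 [15T→89T]: |ω|/ω_in = (67/96)×15/89 = 335/2848, sense flips to +
signed output speed (× input speed) = 335/2848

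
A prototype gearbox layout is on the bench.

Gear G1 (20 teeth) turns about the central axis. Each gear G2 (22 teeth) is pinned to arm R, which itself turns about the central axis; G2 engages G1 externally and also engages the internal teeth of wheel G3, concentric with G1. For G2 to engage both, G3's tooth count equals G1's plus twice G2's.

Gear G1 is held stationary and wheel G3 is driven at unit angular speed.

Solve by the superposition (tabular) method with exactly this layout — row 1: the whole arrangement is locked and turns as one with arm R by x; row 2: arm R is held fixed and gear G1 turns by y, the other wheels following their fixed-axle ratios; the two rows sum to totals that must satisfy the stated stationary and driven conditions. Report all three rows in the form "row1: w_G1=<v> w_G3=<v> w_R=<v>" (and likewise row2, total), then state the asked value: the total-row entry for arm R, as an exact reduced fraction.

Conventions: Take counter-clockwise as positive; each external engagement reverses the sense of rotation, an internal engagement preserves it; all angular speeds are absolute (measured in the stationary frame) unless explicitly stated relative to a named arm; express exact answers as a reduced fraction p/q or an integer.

row1: w_G1=16/21 w_G3=16/21 w_R=16/21
row2: w_G1=-16/21 w_G3=5/21 w_R=0
total: w_G1=0 w_G3=1 w_R=16/21
asked value: 16/21

planetary set (20T centre, 22T on arm, 64T internal) — Willis relation
superposition row 1 [locked train]: every member turns x
superposition row 2 [arm held]: sun y, ring −(20/64)·y, arm 0
boundary: total ω_sun = x + y = 0 and total ω_ring = x − (20/64)·y = 1  ⇒  y = -16/21, x = 16/21
row 2 ring = −(20/64)·(-16/21) = 5/21
totals (row 1 + row 2): sun 16/21 + (-16/21) = 0, ring 16/21 + 5/21 = 1, arm 16/21 + 0 = 16/21
asked cell (total, arm) = 16/21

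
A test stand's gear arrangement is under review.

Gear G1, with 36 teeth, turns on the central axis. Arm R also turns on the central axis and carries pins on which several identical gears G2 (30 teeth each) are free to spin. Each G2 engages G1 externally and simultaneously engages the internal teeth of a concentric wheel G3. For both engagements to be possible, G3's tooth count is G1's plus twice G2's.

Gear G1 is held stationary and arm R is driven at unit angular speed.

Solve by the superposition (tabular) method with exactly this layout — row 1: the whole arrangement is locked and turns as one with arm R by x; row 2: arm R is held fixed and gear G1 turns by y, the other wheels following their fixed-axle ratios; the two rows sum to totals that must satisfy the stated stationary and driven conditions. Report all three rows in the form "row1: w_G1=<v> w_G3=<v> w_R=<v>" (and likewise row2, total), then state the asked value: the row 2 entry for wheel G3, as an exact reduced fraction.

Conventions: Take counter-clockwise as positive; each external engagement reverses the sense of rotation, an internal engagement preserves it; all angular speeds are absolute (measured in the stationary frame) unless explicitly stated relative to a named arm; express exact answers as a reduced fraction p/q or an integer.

row1: w_G1=1 w_G3=1 w_R=1
row2: w_G1=-1 w_G3=3/8 w_R=0
total: w_G1=0 w_G3=11/8 w_R=1
asked value: 3/8

planetary set (36T centre, 30T on arm, 96T internal) — Willis relation
row 1 — lock + rotate with arm: ω_sun = ω_ring = ω_arm = x
row 2: sun turns y, ring = −(36/96)·y, arm 0
boundary: total ω_sun = x + y = 0 and total ω_arm = x = 1  ⇒  y = -1, x = 1
row 2 ring = −(36/96)·(-1) = 3/8
totals (row 1 + row 2): sun 1 + (-1) = 0, ring 1 + 3/8 = 11/8, arm 1 + 0 = 1
asked cell (row2, ring) = 3/8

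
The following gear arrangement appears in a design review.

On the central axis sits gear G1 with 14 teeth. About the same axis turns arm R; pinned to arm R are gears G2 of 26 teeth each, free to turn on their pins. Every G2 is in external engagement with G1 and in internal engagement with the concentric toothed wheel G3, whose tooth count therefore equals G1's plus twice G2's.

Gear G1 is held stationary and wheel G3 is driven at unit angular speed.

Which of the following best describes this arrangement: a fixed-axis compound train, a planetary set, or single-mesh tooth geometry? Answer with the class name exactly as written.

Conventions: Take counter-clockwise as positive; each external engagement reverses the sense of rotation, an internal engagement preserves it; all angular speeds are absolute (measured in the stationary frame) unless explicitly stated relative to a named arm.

planetary set (14T centre, 26T on arm, 66T internal) — Willis relation
classification: planetary set

planetary set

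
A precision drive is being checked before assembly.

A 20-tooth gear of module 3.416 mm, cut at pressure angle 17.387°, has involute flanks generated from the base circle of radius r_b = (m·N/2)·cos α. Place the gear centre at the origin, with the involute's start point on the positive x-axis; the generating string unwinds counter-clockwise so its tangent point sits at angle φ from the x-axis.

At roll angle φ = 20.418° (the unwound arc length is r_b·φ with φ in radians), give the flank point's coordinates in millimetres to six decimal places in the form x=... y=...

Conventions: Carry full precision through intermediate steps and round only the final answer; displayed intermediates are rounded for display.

topology: single-mesh involute geometry — m = 3.416, N = 20
pitch radius r_p = m·N/2 = 3.416·20/2 = 34.160000
base radius r_b = r_p·cos α = 34.160000·cos 17.387° = 32.599167
roll angle φ = 20.418° = 0.35636133 rad
x = r_b·(cos φ + φ·sin φ) = 34.603851
y = r_b·(sin φ − φ·cos φ) = 0.485547

x=34.603851 y=0.485547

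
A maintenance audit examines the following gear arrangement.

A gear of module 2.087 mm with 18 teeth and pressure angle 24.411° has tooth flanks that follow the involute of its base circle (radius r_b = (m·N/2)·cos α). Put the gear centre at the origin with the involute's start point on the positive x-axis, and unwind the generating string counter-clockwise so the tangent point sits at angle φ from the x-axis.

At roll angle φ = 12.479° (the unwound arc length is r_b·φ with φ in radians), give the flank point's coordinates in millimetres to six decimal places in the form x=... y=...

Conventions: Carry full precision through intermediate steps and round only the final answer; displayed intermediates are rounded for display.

x=17.504759 y=0.058625

class = single-mesh tooth geometry [base-circle involute, m = 2.087, 18T]
pitch radius r_p = m·N/2 = 2.087·18/2 = 18.783000
base radius r_b = r_p·cos α = 18.783000·cos 24.411° = 17.103881
roll angle φ = 12.479° = 0.21779964 rad
x = r_b·(cos φ + φ·sin φ) = 17.504759
y = r_b·(sin φ − φ·cos φ) = 0.058625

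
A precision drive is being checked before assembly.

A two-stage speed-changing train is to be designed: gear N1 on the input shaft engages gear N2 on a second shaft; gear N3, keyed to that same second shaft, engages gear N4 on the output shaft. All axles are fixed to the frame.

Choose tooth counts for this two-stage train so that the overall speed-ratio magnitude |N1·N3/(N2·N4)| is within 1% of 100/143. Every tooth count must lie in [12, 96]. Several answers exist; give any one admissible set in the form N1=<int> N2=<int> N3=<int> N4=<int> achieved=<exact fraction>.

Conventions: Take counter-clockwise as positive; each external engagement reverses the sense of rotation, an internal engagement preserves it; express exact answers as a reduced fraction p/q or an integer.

class = fixed-axis compound train [2-stage, 100/143 wanted]
target = 100/143 in lowest terms: an exact hit needs N1·N3 = k·100 and N2·N4 = k·143 for one integer k, every count in [12, 96]; additionally prefer no 1:1 stage (N1 ≠ N2, N3 ≠ N4)
k = 1…2: no 1:1-free in-range split of k·100 and k·143 into factor pairs; take k = 3
k = 3: N1·N3 = 300 = 12·25, N2·N4 = 429 = 13·33
achieved = 12·25/(13·33) = 100/143; |achieved − target| = 0 ≤ 1/143 ✓

N1=12 N2=13 N3=25 N4=33 achieved=100/143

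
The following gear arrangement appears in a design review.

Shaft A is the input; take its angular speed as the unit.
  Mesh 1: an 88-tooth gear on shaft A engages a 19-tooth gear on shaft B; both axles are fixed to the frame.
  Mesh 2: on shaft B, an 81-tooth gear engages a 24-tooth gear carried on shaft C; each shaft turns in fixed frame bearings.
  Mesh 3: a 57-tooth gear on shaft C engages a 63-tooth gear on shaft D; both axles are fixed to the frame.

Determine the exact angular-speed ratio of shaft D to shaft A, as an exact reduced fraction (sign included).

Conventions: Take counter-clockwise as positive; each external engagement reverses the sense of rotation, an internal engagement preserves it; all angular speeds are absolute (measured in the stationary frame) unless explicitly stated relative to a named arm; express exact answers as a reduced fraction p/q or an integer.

-99/7

class = fixed-axis compound train [3 meshes; 3 ratios multiply, 3 sense flips]
mesh 1 [88T→19T]: running ratio 88/19, sense −
mesh 2 [81T→24T]: running ratio 297/19, sense +
mesh 3 [57T→63T]: running ratio 99/7, sense −
ω_out/ω_in = -99/7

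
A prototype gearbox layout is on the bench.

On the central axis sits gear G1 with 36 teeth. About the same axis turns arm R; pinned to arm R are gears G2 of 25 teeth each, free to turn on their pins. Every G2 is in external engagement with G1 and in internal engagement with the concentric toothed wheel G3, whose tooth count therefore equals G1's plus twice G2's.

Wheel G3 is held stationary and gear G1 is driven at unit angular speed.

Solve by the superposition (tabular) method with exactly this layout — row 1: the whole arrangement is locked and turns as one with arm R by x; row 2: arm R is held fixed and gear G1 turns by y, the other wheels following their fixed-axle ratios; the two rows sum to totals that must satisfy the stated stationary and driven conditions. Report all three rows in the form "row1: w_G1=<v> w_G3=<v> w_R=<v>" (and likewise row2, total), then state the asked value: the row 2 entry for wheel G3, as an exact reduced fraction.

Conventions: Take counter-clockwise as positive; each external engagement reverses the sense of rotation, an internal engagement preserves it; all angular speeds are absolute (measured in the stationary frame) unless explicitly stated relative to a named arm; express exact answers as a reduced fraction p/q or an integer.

class = planetary set [G3 = 36+2·25 = 86; Willis about the carrier]
row 1: whole set turns with the arm by x
row 2 — arm fixed, fixed-axis ratios: sun y, ring −(36/86)·y, arm 0
boundary: total ω_ring = x − (36/86)·y = 0 and total ω_sun = x + y = 1  ⇒  y = 43/61, x = 18/61
row 2 ring = −(36/86)·43/61 = -18/61
totals (row 1 + row 2): sun 18/61 + 43/61 = 1, ring 18/61 + (-18/61) = 0, arm 18/61 + 0 = 18/61
asked cell (row2, ring) = -18/61

row1: w_G1=18/61 w_G3=18/61 w_R=18/61
row2: w_G1=43/61 w_G3=-18/61 w_R=0
total: w_G1=1 w_G3=0 w_R=18/61
asked value: -18/61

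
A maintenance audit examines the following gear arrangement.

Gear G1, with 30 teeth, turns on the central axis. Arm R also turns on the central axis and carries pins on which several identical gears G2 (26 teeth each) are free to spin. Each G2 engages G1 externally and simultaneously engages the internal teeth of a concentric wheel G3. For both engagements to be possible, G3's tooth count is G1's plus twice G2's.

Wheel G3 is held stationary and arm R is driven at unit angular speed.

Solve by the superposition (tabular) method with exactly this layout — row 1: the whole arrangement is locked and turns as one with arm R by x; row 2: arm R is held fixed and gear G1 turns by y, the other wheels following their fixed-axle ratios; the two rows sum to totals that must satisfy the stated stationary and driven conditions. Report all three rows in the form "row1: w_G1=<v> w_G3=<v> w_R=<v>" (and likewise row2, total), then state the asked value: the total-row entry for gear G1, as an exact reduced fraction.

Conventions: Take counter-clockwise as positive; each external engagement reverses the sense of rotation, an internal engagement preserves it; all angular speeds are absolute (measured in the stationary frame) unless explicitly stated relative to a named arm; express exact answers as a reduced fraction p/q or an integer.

row1: w_G1=1 w_G3=1 w_R=1
row2: w_G1=41/15 w_G3=-1 w_R=0
total: w_G1=56/15 w_G3=0 w_R=1
asked value: 56/15

planetary set (30T centre, 26T on arm, 82T internal) — Willis relation
row 1 — lock + rotate with arm: ω_sun = ω_ring = ω_arm = x
row 2: sun turns y, ring = −(30/82)·y, arm 0
boundary: total ω_ring = x − (30/82)·y = 0 and total ω_arm = x = 1  ⇒  y = 41/15, x = 1
row 2 ring = −(30/82)·41/15 = -1
totals (row 1 + row 2): sun 1 + 41/15 = 56/15, ring 1 + (-1) = 0, arm 1 + 0 = 1
asked cell (total, sun) = 56/15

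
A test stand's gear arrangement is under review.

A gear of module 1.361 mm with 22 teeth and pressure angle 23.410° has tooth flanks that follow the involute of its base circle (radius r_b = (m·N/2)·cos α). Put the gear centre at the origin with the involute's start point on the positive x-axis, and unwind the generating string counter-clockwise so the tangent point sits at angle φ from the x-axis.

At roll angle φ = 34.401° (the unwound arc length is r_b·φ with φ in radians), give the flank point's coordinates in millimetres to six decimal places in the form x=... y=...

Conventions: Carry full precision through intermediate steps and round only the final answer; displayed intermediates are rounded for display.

x=15.996266 y=0.955941

topology: single-mesh involute geometry — m = 1.361, N = 22
pitch radius r_p = m·N/2 = 1.361·22/2 = 14.971000
base radius r_b = r_p·cos α = 14.971000·cos 23.410° = 13.738667
roll angle φ = 34.401° = 0.60041072 rad
x = r_b·(cos φ + φ·sin φ) = 15.996266
y = r_b·(sin φ − φ·cos φ) = 0.955941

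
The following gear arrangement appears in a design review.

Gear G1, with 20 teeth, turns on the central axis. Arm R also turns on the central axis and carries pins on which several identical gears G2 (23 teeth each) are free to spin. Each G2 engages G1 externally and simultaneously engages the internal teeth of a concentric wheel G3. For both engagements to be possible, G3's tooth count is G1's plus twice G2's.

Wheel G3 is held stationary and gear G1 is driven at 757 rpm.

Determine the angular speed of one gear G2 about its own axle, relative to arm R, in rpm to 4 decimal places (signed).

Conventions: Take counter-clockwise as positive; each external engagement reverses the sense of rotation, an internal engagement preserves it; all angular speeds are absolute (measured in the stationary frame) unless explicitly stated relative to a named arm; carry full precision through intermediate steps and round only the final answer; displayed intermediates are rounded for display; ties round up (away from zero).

-505.1769 rpm

class = planetary set [G3 = 20+2·23 = 66; Willis about the carrier]
normalise by the input: solve with ω_sun = 1, then scale by 757 rpm
ring teeth: 20 + 2·23 = 66
20(ω_sun−ω_arm) = −66(ω_ring−ω_arm),  ω_ring = 0, ω_sun = 1
20(1−ω_arm) = −66(0−ω_arm)  ⇒  86·ω_arm = 20  ⇒  ω_arm = 10/43
sun–planet mesh: 20·(1−10/43) = −23·(ω_p−ω_arm)  ⇒  ω_p−ω_arm = -660/989
scale: ω_p−ω_arm = -660/989 × 757 rpm = -505.1769 rpm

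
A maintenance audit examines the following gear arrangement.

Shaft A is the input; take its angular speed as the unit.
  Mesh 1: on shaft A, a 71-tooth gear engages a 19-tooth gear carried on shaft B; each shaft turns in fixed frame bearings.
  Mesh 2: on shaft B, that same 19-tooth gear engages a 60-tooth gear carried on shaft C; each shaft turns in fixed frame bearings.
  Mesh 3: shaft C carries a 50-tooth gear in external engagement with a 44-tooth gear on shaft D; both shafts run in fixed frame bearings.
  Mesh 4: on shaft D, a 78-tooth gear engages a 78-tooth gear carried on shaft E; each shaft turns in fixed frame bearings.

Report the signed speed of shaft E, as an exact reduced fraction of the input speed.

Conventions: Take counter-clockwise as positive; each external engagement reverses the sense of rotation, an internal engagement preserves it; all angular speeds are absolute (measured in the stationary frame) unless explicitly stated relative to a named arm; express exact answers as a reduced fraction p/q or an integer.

355/264

4-mesh fixed-axis compound train (all bearings frame-fixed)
mesh 1 [71T→19T]: |ω|/ω_in = 1×71/19 = 71/19, sense flips to −
mesh 2 [19T→60T]: |ω|/ω_in = (71/19)×19/60 = 71/60, sense flips to +
mesh 3 [50T→44T]: |ω|/ω_in = (71/60)×50/44 = 355/264, sense flips to −
mesh 4 [78T→78T]: |ω|/ω_in = (355/264)×78/78 = 355/264, sense flips to +
signed output speed (× input speed) = 355/264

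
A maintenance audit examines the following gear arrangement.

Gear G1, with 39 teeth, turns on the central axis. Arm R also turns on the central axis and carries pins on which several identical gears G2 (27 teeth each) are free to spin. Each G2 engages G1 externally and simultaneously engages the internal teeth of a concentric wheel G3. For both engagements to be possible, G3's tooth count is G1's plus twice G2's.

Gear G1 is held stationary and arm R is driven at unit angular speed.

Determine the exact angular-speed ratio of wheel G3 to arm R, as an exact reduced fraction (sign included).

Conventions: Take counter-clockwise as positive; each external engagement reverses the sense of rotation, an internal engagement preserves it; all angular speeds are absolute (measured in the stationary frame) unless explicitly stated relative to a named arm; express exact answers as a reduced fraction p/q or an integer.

class = planetary set [G3 = 39+2·27 = 93; Willis about the carrier]
ring teeth: 39 + 2·27 = 93
39(ω_sun−ω_arm) = −93(ω_ring−ω_arm),  ω_sun = 0, ω_arm = 1
ω_ring = 1 − (39/93)(0−1) = 44/31
ω_out/ω_in = 44/31

44/31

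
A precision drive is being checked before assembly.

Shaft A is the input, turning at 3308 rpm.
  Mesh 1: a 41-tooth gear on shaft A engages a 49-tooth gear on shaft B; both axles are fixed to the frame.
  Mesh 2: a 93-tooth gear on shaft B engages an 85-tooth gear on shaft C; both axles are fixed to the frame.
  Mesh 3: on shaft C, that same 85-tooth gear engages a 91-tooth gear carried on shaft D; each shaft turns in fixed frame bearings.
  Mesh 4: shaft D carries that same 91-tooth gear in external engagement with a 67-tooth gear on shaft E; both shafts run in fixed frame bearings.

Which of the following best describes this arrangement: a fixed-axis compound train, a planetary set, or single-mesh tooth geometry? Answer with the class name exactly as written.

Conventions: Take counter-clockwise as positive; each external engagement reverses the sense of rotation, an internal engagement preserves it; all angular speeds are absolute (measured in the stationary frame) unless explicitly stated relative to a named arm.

class = fixed-axis compound train [4 meshes; 4 ratios multiply, 4 sense flips]
classification: fixed-axis compound train

fixed-axis compound train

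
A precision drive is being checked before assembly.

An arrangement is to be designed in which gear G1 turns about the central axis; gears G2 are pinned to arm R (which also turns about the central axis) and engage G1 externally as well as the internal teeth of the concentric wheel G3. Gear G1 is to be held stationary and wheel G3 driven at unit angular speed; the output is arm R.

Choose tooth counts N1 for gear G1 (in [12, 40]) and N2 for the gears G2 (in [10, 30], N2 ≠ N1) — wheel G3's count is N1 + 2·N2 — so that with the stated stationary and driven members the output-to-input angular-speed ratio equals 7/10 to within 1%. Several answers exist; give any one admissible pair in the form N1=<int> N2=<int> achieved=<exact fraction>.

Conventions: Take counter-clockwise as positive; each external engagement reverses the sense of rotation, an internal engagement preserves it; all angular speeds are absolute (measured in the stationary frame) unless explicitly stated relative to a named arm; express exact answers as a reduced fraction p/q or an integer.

N1=15 N2=10 achieved=7/10

design class (target 7/10): planetary set
Willis with ω_sun = 0: ω_arm/ω_ring = N3/(N1+N3); set equal to 7/10  ⇒  N3/N1 = (7/10)/(1 − 7/10) = 7/3
N3 = N1 + 2·N2  ⇒  N2/N1 = (N3/N1 − 1)/2 = (7/3 − 1)/2 = 2/3
smallest multiple with N1 ≥ 12 and N2 ≥ 10: k = 5  ⇒  N1 = 5·3 = 15, N2 = 5·2 = 10 (N1 ≤ 40, N2 ≤ 30, N2 ≠ N1 ✓), N3 = 15 + 2·10 = 35
check: N3/(N1+N3) with N1 = 15, N3 = 35 gives 7/10; |achieved − target| = 0 ≤ 7/1000 ✓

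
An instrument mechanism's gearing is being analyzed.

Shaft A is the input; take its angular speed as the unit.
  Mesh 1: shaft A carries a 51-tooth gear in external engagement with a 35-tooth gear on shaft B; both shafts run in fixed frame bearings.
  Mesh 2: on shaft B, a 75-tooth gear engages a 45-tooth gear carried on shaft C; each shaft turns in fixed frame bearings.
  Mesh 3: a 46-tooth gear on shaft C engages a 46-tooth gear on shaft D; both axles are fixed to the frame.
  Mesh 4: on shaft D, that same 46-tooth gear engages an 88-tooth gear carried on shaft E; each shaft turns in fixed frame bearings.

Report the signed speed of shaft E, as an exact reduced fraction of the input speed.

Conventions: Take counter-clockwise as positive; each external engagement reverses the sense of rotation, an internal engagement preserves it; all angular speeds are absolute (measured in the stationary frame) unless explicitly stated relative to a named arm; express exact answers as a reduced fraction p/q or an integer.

391/308

4-mesh fixed-axis compound train (all bearings frame-fixed)
mesh 1 [51T→35T]: |ω|/ω_in = 1×51/35 = 51/35, sense flips to −
mesh 2 [75T→45T]: |ω|/ω_in = (51/35)×75/45 = 17/7, sense flips to +
mesh 3 [46T→46T]: |ω|/ω_in = (17/7)×46/46 = 17/7, sense flips to −
mesh 4 [46T→88T]: |ω|/ω_in = (17/7)×46/88 = 391/308, sense flips to +
signed output speed (× input speed) = 391/308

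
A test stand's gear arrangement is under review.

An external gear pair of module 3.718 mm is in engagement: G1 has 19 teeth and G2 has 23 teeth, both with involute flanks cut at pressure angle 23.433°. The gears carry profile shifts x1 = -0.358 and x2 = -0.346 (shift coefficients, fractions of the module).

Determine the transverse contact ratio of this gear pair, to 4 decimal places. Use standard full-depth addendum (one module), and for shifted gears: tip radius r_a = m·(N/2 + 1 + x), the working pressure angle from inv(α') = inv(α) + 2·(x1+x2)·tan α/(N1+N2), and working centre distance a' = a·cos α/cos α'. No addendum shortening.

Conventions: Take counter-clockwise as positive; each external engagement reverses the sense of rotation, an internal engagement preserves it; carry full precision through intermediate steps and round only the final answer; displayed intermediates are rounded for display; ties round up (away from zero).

recognized (one external pair, fixed centres): single-mesh tooth geometry, m = 3.718, N1 = 19, N2 = 23
base radii: r_b1 = 32.407926, r_b2 = 39.230648
tip radii: r_a1 = 37.707956, r_a2 = 45.188572
inv(α') = inv(23.433°) + 2·(-0.358-0.346)·tan α/(19+23) = 0.00990965  ⇒  α' = 17.52502°
a' = a·cos α / cos α' = 78.0780·cos 23.433°/cos 17.52502° = 75.125482
action lengths: √(r_a1²−r_b1²) = 19.277351, √(r_a2²−r_b2²) = 22.426844
base pitch p_b = π·m·cos α = 10.717106
CR = (19.277351 + 22.426844 − 75.125482·sin 17.52502°)/10.717106 = 1.780541
contact ratio ≈ 1.7805

1.7805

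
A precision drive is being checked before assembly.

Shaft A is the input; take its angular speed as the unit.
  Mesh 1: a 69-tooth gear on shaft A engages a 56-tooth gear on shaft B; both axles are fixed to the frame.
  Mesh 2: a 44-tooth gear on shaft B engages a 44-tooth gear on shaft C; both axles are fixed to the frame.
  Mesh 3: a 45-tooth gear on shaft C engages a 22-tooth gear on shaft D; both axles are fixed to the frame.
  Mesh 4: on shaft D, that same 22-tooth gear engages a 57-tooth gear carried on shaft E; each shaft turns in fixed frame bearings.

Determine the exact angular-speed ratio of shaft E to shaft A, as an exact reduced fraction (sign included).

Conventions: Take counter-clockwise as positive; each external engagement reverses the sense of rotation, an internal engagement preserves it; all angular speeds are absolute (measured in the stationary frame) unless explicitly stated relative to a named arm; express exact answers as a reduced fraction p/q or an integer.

class = fixed-axis compound train [4 meshes; 4 ratios multiply, 4 sense flips]
mesh 1 [69T→56T]: running ratio 69/56, sense −
mesh 2 [44T→44T]: running ratio 69/56, sense +
mesh 3 [45T→22T]: running ratio 3105/1232, sense −
mesh 4 [22T→57T]: running ratio 1035/1064, sense +
ω_out/ω_in = 1035/1064

1035/1064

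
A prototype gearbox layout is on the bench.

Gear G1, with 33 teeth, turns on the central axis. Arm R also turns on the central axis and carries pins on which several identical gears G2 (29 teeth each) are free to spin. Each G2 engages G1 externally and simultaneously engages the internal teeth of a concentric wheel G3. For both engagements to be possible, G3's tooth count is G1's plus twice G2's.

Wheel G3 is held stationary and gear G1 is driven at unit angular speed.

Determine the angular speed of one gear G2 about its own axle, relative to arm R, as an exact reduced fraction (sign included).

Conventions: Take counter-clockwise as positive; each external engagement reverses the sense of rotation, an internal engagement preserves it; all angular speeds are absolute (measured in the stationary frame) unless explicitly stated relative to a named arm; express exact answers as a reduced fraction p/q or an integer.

-3003/3596

planetary set (33T centre, 29T on arm, 91T internal) — Willis relation
ring teeth: 33 + 2·29 = 91
33(ω_sun−ω_arm) = −91(ω_ring−ω_arm),  ω_ring = 0, ω_sun = 1
33(1−ω_arm) = −91(0−ω_arm)  ⇒  124·ω_arm = 33  ⇒  ω_arm = 33/124
sun–planet mesh: 33·(1−33/124) = −29·(ω_p−ω_arm)  ⇒  ω_p−ω_arm = -3003/3596
exact speed ratio = -3003/3596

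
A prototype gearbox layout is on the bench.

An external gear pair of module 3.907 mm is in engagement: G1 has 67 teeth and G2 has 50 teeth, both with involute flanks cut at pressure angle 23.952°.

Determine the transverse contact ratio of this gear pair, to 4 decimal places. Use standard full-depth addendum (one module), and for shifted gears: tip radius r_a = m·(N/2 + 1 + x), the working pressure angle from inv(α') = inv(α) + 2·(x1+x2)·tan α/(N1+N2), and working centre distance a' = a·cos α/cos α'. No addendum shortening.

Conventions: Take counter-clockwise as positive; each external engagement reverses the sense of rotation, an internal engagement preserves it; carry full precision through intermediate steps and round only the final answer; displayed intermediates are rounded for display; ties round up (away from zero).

1.5902

topology: single-mesh involute geometry — m = 3.907, 67T/50T pair
base radii: r_b1 = 119.613497, r_b2 = 89.263804
tip radii: r_a1 = 134.791500, r_a2 = 101.582000
no profile shift: α' = α, a' = a
action lengths: √(r_a1²−r_b1²) = 62.139841, √(r_a2²−r_b2²) = 48.485834
base pitch p_b = π·m·cos α = 11.217220
CR = (62.139841 + 48.485834 − 228.559500·sin 23.95200°)/11.217220 = 1.590154
contact ratio ≈ 1.5902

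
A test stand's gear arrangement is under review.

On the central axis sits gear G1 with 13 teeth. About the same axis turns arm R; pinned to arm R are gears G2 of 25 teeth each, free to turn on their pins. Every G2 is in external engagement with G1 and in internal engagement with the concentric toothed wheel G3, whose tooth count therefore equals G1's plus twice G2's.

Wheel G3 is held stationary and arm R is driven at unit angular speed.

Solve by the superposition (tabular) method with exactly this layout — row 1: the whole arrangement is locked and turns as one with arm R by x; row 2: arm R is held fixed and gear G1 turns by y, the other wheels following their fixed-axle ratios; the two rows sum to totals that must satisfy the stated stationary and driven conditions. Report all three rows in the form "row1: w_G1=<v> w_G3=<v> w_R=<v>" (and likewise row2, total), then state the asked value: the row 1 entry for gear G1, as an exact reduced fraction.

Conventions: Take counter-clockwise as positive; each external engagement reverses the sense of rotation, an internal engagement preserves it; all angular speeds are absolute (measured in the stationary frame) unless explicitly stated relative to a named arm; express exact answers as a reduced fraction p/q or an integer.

row1: w_G1=1 w_G3=1 w_R=1
row2: w_G1=63/13 w_G3=-1 w_R=0
total: w_G1=76/13 w_G3=0 w_R=1
asked value: 1

class = planetary set [G3 = 13+2·25 = 63; Willis about the carrier]
row 1 — lock + rotate with arm: ω_sun = ω_ring = ω_arm = x
superposition row 2 [arm held]: sun y, ring −(13/63)·y, arm 0
boundary: total ω_ring = x − (13/63)·y = 0 and total ω_arm = x = 1  ⇒  y = 63/13, x = 1
row 2 ring = −(13/63)·63/13 = -1
totals (row 1 + row 2): sun 1 + 63/13 = 76/13, ring 1 + (-1) = 0, arm 1 + 0 = 1
asked cell (row1, sun) = 1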